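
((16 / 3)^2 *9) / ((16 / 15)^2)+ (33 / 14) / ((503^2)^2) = 201642695355183 / 896189757134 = 225.00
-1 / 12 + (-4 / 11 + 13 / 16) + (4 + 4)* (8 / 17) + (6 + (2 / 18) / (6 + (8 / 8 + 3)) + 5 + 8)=3115751 / 134640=23.14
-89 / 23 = -3.87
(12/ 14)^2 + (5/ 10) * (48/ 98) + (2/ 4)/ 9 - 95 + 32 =-61.96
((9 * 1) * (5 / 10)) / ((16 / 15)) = 135 / 32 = 4.22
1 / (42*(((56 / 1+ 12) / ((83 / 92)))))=83 / 262752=0.00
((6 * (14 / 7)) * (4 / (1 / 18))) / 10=432 / 5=86.40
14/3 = 4.67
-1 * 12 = -12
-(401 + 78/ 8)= -410.75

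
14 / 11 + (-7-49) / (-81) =1750 / 891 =1.96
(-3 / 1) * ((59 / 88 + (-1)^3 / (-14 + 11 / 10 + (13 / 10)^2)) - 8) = 2142735 / 98648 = 21.72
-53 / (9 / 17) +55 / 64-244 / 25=-1569769 / 14400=-109.01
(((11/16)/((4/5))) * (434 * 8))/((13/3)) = 35805/52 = 688.56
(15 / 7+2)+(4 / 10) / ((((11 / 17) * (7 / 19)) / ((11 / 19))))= 179 / 35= 5.11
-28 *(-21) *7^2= 28812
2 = 2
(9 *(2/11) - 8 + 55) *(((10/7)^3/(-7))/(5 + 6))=-535000/290521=-1.84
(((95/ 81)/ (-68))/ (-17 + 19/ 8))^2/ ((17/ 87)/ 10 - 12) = -10469000/ 90180177763221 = -0.00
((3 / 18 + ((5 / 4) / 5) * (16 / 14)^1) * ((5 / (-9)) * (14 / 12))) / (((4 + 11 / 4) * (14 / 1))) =-95 / 30618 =-0.00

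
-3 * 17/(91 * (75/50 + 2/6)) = -306/1001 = -0.31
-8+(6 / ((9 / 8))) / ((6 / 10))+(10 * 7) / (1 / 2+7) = 92 / 9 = 10.22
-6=-6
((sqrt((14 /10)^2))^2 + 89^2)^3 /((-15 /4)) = -31084394164596896 /234375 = -132626748435.61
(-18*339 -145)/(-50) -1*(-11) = 6797/50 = 135.94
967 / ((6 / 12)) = 1934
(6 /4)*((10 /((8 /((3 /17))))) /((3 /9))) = 135 /136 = 0.99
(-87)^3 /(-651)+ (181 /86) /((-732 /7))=13817752013 /13660584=1011.51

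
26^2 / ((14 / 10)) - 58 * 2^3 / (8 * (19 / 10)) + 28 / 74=2227782 / 4921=452.71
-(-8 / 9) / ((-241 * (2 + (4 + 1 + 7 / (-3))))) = -4 / 5061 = -0.00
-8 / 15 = -0.53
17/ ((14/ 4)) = 34/ 7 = 4.86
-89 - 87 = -176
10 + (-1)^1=9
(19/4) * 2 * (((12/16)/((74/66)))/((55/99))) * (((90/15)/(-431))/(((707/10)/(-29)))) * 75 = 110461725/22549058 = 4.90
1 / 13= 0.08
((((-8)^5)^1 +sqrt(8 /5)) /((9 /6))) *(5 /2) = -163840 /3 +2 *sqrt(10) /3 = -54611.23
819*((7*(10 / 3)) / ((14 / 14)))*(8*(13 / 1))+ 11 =1987451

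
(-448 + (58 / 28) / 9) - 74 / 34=-963785 / 2142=-449.95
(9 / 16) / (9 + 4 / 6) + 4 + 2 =2811 / 464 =6.06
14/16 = 7/8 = 0.88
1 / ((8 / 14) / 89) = 623 / 4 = 155.75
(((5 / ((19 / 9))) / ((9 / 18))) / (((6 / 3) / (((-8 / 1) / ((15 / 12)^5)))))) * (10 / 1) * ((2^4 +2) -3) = -442368 / 475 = -931.30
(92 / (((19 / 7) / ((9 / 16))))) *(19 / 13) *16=5796 / 13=445.85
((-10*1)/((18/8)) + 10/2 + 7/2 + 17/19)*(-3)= -1693/114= -14.85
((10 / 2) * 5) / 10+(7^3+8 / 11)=7617 / 22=346.23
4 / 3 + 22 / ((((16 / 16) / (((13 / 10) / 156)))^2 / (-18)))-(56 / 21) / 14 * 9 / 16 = 10069 / 8400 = 1.20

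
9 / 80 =0.11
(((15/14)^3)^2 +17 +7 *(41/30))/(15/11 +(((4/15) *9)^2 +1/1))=174425870905/50462950272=3.46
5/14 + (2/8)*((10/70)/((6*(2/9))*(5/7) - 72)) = 14899/41776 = 0.36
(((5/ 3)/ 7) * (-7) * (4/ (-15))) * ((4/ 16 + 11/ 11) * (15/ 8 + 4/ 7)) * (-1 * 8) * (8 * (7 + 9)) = -87680/ 63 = -1391.75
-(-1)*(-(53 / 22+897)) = -19787 / 22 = -899.41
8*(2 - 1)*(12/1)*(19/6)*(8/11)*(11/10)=1216/5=243.20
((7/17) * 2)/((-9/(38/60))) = -133/2295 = -0.06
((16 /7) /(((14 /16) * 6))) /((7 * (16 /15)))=20 /343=0.06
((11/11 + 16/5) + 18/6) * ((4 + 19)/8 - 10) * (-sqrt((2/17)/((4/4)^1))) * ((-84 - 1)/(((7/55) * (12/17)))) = -159885 * sqrt(34)/56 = -16647.89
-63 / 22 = -2.86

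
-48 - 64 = -112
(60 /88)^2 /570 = 15 /18392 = 0.00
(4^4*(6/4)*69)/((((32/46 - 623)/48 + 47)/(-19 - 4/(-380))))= -5863317504/396625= -14783.03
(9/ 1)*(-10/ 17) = -90/ 17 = -5.29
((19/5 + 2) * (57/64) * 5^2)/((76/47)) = 20445/256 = 79.86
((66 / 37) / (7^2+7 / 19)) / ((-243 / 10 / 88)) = -0.13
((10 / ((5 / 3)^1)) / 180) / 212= 1 / 6360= 0.00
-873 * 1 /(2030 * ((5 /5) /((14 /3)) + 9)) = -291 /6235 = -0.05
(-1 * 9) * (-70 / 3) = 210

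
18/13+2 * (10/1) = 278/13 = 21.38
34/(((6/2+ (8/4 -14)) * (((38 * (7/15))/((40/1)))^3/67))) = -6834000000/2352637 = -2904.83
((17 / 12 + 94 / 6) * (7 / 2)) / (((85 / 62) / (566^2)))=712551833 / 51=13971604.57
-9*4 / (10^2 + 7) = -36 / 107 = -0.34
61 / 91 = 0.67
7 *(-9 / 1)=-63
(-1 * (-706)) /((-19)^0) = 706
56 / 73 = 0.77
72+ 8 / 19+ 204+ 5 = 5347 / 19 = 281.42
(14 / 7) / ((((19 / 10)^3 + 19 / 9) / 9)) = 162000 / 80731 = 2.01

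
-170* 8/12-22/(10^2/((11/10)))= -170363/1500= -113.58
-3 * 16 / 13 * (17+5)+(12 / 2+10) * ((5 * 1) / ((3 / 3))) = -16 / 13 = -1.23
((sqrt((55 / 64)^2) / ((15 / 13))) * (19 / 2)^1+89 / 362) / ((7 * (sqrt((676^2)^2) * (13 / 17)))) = 1235815 / 412901578752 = 0.00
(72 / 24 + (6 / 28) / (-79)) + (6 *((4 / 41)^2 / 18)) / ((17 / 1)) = 284215961 / 94818486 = 3.00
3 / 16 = 0.19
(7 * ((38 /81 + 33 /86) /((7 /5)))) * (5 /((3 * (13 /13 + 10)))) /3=148525 /689634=0.22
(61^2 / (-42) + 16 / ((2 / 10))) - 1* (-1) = -319 / 42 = -7.60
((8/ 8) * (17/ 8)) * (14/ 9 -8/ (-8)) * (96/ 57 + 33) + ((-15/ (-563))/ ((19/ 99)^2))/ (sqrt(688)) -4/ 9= 147015 * sqrt(43)/ 34957796 + 85687/ 456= 187.94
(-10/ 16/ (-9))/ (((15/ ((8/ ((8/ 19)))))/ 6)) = 19/ 36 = 0.53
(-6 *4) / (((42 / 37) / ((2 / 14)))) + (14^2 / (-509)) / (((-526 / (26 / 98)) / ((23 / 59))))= -1168897342 / 387009497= -3.02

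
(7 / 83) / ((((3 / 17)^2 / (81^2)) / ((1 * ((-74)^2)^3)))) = 242166312897388992 / 83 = 2917666420450469.78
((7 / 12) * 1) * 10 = 35 / 6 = 5.83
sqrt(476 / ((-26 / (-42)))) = 14*sqrt(663) / 13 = 27.73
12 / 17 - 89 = -1501 / 17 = -88.29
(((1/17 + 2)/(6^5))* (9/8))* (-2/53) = -35/3113856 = -0.00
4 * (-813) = -3252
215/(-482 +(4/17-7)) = -3655/8309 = -0.44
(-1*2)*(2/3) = -4/3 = -1.33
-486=-486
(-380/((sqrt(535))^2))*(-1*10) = 760/107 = 7.10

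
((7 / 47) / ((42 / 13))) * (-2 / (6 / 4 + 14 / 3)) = -26 / 1739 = -0.01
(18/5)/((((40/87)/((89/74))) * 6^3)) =2581/59200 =0.04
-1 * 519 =-519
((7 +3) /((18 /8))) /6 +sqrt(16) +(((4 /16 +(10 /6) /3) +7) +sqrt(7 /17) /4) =12.71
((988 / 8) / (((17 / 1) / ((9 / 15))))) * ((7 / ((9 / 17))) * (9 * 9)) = 46683 / 10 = 4668.30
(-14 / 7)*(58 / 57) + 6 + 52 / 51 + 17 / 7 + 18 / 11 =225069 / 24871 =9.05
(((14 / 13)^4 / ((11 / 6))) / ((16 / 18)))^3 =17436035582546112 / 31009751298022211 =0.56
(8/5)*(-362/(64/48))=-2172/5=-434.40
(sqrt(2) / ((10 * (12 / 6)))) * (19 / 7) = 19 * sqrt(2) / 140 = 0.19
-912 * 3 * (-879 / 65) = 2404944 / 65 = 36999.14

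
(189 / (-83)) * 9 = -1701 / 83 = -20.49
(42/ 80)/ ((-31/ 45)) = -189/ 248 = -0.76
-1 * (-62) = 62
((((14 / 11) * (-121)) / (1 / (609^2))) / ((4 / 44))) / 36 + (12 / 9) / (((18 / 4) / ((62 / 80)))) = -4712043043 / 270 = -17452011.27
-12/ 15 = -4/ 5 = -0.80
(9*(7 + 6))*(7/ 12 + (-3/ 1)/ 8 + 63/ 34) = 32799/ 136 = 241.17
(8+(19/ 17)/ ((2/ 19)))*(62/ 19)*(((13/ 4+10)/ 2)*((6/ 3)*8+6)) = 11440209/ 1292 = 8854.65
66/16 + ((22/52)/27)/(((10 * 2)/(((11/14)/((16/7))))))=1853401/449280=4.13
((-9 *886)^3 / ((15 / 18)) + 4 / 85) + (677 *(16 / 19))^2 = -18669635355704044 / 30685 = -608428722688.74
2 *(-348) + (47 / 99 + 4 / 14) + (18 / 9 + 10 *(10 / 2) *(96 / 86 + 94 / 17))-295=-332295650 / 506583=-655.95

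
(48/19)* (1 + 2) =144/19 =7.58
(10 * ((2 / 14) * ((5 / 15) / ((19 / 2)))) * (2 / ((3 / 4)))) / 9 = 160 / 10773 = 0.01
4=4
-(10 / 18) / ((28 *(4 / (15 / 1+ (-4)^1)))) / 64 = -55 / 64512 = -0.00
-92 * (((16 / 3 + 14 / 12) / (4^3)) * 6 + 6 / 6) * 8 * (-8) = 9476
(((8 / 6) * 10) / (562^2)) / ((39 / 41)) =410 / 9238437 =0.00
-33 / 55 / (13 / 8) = -0.37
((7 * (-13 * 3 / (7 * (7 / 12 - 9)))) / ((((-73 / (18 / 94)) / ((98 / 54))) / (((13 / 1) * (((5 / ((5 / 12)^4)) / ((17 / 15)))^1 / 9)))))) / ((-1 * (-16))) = -42928704 / 147275675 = -0.29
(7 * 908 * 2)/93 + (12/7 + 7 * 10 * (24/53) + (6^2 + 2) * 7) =15046778/34503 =436.10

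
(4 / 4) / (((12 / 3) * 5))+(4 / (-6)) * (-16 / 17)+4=4771 / 1020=4.68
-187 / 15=-12.47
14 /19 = 0.74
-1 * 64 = -64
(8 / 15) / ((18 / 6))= 8 / 45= 0.18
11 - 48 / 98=515 / 49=10.51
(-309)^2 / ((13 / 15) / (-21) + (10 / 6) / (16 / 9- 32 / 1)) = -8180812080 / 8261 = -990293.19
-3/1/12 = -1/4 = -0.25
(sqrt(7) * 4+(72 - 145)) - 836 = -909+4 * sqrt(7) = -898.42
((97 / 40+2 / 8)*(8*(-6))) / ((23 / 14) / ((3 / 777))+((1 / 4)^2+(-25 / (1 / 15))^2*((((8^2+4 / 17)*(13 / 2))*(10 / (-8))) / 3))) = 174624 / 33271296235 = 0.00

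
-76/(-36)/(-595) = -19/5355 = -0.00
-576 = -576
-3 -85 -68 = -156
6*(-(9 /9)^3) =-6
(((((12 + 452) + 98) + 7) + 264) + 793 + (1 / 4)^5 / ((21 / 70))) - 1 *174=2230277 / 1536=1452.00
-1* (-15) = 15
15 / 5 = 3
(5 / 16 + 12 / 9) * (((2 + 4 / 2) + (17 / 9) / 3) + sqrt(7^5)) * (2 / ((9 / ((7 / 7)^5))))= 9875 / 5832 + 3871 * sqrt(7) / 216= 49.11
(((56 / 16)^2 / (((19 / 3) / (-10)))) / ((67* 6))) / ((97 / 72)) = -4410 / 123481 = -0.04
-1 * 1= -1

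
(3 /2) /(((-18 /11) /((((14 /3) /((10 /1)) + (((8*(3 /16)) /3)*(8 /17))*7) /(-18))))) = 5929 /55080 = 0.11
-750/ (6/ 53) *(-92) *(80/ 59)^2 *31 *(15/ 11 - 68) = -88637878400000/ 38291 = -2314848878.33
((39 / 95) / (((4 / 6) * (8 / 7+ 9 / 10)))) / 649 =63 / 135641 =0.00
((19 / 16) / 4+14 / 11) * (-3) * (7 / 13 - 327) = 270555 / 176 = 1537.24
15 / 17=0.88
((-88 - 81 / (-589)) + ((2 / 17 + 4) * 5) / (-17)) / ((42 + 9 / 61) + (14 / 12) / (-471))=-2613749112954 / 1236692843399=-2.11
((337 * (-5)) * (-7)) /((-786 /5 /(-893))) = 52664675 /786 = 67003.40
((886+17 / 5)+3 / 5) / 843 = 890 / 843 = 1.06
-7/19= -0.37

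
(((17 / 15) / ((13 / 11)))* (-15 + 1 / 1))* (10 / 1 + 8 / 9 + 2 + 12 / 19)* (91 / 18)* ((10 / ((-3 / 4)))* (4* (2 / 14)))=96845056 / 13851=6991.92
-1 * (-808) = 808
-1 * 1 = -1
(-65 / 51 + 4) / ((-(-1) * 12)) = 139 / 612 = 0.23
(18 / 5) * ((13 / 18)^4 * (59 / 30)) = 1685099 / 874800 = 1.93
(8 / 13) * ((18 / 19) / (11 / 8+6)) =1152 / 14573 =0.08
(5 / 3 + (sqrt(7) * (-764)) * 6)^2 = 147050967.70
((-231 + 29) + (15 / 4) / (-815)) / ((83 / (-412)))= 13565821 / 13529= 1002.72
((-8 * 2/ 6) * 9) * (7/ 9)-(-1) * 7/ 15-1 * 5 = -116/ 5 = -23.20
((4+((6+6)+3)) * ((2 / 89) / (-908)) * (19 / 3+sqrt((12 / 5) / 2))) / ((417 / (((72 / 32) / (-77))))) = 57 * sqrt(30) / 8649308360+361 / 1729861672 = 0.00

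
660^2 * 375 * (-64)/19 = -10454400000/19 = -550231578.95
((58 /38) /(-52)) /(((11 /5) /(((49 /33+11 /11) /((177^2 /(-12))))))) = 11890 /936329823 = 0.00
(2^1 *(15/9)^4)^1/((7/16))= 20000/567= 35.27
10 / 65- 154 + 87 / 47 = -92869 / 611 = -152.00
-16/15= -1.07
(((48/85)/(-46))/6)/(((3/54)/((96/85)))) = -6912/166175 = -0.04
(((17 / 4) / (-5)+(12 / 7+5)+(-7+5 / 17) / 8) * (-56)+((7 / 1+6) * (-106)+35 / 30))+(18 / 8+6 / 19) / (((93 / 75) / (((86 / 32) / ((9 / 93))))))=-496385107 / 310080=-1600.83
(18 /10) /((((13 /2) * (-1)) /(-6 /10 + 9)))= -756 /325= -2.33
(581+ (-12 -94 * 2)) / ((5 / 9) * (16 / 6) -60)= -10287 / 1580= -6.51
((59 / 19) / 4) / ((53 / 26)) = 767 / 2014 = 0.38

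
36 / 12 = 3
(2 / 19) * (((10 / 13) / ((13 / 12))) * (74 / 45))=1184 / 9633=0.12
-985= -985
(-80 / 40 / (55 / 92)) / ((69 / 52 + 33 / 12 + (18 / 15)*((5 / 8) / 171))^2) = -1616494464 / 8048557495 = -0.20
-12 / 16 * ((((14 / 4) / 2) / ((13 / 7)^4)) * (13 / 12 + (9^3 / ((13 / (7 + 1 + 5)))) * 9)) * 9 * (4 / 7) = -1701600705 / 456976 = -3723.61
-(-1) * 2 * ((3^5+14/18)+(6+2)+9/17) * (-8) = -4036.92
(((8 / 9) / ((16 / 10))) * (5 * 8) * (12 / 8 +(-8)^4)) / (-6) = -409750 / 27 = -15175.93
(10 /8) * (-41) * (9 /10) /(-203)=369 /1624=0.23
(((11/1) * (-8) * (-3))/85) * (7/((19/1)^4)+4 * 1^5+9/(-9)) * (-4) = -82572864/2215457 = -37.27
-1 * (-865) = 865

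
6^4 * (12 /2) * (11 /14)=42768 /7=6109.71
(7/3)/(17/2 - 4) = 14/27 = 0.52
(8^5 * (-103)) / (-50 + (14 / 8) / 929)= 12541886464 / 185793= 67504.62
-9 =-9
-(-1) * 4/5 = 4/5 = 0.80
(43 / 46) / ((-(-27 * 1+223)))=-43 / 9016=-0.00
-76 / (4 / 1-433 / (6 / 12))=0.09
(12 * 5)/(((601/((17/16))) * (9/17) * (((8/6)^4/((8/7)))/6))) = 117045/269248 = 0.43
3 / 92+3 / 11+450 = 455709 / 1012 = 450.31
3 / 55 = 0.05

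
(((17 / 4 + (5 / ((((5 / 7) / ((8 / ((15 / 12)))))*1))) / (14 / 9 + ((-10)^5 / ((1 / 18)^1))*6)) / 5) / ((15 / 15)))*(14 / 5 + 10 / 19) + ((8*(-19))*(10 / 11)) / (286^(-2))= -1304615941743645533 / 115424983375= -11302717.17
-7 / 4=-1.75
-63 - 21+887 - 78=725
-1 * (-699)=699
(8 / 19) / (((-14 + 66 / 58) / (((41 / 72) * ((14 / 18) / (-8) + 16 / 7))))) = -1311467 / 32146632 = -0.04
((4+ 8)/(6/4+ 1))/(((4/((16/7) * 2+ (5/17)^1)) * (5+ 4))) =0.65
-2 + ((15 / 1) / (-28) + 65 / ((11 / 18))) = 103.83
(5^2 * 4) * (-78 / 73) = -7800 / 73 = -106.85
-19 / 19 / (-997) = 1 / 997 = 0.00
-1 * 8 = -8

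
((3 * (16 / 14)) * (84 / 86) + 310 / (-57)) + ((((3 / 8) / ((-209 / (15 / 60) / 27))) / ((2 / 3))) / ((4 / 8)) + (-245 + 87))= -138149107 / 862752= -160.13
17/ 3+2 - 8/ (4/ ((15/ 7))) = 71/ 21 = 3.38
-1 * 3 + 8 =5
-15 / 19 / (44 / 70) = -525 / 418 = -1.26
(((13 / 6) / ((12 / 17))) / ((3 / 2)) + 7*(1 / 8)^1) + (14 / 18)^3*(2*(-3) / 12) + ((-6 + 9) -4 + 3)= 27329 / 5832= 4.69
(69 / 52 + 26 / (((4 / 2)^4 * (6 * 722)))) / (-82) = -14585 / 901056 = -0.02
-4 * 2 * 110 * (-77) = 67760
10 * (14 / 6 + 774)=23290 / 3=7763.33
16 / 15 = 1.07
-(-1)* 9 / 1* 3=27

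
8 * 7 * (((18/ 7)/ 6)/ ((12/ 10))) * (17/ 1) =340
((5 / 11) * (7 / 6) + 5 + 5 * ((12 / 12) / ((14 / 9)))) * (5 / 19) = 10100 / 4389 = 2.30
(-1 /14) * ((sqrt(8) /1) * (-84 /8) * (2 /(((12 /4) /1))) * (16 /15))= 16 * sqrt(2) /15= 1.51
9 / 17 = 0.53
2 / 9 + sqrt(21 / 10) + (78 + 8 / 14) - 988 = -57280 / 63 + sqrt(210) / 10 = -907.76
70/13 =5.38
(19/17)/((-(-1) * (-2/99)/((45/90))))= -1881/68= -27.66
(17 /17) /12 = 1 /12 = 0.08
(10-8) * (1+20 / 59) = 2.68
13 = 13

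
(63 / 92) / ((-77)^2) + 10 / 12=194837 / 233772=0.83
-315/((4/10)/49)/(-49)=1575/2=787.50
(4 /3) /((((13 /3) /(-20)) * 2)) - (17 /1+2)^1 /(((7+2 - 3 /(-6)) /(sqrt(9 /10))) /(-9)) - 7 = -131 /13+27 * sqrt(10) /5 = 7.00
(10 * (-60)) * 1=-600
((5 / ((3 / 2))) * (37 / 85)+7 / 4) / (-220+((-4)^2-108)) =-653 / 63648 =-0.01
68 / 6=34 / 3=11.33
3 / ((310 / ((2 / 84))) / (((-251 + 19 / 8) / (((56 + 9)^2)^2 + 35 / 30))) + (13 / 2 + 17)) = -702 / 218743667621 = -0.00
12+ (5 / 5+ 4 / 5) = 13.80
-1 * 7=-7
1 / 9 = 0.11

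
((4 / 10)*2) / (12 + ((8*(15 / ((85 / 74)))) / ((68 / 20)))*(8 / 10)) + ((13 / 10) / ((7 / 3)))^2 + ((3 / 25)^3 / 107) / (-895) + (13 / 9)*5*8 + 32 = 209543687882905357 / 2325419597812500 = 90.11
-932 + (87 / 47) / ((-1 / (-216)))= -25012 / 47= -532.17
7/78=0.09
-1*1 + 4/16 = -3/4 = -0.75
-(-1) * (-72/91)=-72/91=-0.79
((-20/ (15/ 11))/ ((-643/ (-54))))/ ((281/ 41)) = -32472/ 180683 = -0.18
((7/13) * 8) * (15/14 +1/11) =716/143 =5.01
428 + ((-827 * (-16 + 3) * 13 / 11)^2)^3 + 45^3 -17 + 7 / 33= 22360141097421182032664259534872 / 5314683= 4207238907272772813103671.00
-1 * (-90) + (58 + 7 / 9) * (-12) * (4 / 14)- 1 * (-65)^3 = 5764783 / 21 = 274513.48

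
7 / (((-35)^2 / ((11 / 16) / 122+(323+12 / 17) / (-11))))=-1534257 / 9125600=-0.17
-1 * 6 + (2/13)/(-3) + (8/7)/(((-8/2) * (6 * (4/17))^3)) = -3870077/628992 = -6.15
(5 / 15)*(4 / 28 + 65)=152 / 7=21.71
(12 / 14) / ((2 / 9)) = 3.86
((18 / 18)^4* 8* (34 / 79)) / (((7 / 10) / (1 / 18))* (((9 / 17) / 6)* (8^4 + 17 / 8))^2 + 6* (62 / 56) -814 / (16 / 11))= 140865536 / 67381824598531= 0.00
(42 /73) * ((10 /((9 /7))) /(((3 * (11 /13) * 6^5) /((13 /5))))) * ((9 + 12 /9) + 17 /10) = 0.01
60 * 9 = 540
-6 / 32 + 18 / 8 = 33 / 16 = 2.06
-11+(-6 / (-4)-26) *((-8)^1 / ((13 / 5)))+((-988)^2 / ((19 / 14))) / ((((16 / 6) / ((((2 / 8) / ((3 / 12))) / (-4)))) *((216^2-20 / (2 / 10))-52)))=38047245 / 604552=62.93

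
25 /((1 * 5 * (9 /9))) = 5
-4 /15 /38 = -2 /285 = -0.01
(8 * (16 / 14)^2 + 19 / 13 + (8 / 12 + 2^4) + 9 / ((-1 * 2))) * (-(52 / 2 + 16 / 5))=-703.05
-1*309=-309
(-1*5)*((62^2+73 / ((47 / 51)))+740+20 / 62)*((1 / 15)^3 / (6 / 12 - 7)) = 13589542 / 12785175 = 1.06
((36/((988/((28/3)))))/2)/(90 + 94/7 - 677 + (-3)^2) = -147/488072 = -0.00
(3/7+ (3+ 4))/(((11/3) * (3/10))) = 520/77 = 6.75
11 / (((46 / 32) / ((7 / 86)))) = 616 / 989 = 0.62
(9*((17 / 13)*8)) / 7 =1224 / 91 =13.45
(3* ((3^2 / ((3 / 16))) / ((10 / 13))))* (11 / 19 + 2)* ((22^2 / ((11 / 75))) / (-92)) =-7567560 / 437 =-17317.07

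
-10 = -10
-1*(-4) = 4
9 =9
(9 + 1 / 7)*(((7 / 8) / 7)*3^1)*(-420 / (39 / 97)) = -46560 / 13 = -3581.54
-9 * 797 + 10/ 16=-57379/ 8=-7172.38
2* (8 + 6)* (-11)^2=3388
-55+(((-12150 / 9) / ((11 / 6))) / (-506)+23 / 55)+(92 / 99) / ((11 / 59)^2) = -26.39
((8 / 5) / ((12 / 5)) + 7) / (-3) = -2.56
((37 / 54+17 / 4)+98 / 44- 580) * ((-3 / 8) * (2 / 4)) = 680531 / 6336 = 107.41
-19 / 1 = -19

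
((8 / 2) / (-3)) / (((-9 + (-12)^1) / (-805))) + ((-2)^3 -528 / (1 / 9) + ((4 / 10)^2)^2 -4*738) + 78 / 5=-43579606 / 5625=-7747.49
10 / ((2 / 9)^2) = 405 / 2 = 202.50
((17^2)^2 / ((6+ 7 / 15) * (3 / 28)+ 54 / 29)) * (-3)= -1017285780 / 10373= -98070.55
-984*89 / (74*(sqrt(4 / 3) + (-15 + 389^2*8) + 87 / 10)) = -15902422715880 / 16266601887511679 + 8757600*sqrt(3) / 16266601887511679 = -0.00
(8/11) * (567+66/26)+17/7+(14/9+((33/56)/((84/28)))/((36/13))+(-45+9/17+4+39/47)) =29071021013/76780704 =378.62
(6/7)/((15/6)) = 0.34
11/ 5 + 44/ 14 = 187/ 35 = 5.34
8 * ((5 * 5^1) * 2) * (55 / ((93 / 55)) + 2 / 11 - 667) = -259552000 / 1023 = -253716.52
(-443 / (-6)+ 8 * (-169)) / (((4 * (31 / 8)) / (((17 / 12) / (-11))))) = 130373 / 12276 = 10.62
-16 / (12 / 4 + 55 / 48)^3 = -1769472 / 7880599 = -0.22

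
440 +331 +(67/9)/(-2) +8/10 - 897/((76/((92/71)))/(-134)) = 342062183/121410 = 2817.41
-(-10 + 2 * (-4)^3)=138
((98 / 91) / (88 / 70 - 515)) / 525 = -0.00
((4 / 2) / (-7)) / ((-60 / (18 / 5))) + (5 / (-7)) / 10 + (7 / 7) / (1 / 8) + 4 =4181 / 350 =11.95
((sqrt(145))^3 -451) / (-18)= 451 / 18 -145*sqrt(145) / 18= -71.95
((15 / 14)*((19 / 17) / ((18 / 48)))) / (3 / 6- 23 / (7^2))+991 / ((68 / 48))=40996 / 51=803.84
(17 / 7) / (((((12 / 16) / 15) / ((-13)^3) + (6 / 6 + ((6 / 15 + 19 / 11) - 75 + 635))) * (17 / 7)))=96668 / 54436385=0.00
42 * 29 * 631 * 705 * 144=78024008160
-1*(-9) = 9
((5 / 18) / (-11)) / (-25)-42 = -41579 / 990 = -42.00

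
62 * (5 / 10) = 31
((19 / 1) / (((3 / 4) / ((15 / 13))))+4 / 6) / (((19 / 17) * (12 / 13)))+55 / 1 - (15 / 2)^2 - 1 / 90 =10533 / 380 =27.72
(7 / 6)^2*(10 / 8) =245 / 144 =1.70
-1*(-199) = 199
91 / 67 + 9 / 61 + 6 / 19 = 141448 / 77653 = 1.82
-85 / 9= -9.44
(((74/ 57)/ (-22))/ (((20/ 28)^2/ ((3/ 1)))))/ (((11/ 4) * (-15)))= 7252/ 862125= 0.01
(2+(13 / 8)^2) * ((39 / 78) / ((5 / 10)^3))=297 / 16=18.56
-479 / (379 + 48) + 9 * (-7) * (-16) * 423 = 182065489 / 427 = 426382.88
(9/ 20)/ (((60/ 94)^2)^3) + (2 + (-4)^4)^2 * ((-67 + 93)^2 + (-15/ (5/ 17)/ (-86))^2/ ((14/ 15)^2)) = 3574016489626551121/ 79380000000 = 45024143.23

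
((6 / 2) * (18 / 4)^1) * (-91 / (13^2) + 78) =27189 / 26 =1045.73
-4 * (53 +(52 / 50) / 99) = -524804 / 2475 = -212.04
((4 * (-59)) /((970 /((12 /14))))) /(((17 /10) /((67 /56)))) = -11859 /80801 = -0.15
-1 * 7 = -7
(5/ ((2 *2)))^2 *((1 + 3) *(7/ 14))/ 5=5/ 8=0.62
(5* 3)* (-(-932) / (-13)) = -13980 / 13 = -1075.38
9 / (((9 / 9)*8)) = 9 / 8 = 1.12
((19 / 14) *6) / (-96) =-19 / 224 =-0.08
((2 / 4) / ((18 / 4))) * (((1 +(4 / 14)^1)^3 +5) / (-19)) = -2444 / 58653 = -0.04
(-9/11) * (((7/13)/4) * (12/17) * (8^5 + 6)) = -6194286/2431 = -2548.04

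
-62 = -62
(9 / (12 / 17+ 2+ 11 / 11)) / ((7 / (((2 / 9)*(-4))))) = -136 / 441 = -0.31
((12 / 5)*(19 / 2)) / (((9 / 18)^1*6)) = 38 / 5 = 7.60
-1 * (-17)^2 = -289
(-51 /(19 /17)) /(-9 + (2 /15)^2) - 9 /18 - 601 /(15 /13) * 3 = -598264019 /383990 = -1558.02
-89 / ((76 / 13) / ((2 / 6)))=-1157 / 228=-5.07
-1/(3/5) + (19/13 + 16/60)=4/65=0.06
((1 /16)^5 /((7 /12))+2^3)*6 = 44040201 /917504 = 48.00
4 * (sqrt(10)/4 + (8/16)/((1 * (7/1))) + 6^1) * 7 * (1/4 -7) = -2295/2 -189 * sqrt(10)/4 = -1296.92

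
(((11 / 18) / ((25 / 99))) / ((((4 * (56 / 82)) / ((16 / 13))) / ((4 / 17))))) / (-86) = -4961 / 1663025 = -0.00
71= 71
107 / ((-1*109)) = -107 / 109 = -0.98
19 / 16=1.19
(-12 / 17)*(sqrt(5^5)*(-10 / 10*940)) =282000*sqrt(5) / 17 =37092.42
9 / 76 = 0.12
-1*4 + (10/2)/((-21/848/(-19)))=80476/21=3832.19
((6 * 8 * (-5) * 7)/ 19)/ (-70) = 24/ 19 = 1.26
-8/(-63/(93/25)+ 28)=-248/343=-0.72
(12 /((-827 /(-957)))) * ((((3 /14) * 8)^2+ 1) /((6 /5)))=1847010 /40523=45.58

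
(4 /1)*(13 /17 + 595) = 40512 /17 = 2383.06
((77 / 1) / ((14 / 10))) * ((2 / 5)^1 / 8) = 11 / 4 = 2.75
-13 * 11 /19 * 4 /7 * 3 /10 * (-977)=838266 /665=1260.55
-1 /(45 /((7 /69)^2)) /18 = -49 /3856410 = -0.00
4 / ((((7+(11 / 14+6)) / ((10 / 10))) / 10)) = 560 / 193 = 2.90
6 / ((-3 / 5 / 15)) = -150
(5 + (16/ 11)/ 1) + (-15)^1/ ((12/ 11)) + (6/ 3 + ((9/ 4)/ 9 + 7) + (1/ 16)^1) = 355/ 176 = 2.02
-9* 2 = -18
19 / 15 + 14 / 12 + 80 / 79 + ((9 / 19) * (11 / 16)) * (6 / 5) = 691081 / 180120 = 3.84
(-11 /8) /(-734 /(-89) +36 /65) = -63635 /407312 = -0.16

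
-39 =-39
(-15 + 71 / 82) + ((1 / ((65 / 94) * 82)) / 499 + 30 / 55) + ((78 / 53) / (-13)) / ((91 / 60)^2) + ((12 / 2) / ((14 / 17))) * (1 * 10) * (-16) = -1164874792551721 / 987724307570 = -1179.35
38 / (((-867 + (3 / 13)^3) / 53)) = -2212379 / 952386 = -2.32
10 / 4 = 5 / 2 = 2.50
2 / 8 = 0.25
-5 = -5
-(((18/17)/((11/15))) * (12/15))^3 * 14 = -141087744/6539203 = -21.58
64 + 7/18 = 1159/18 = 64.39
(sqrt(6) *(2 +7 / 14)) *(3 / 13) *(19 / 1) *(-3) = -855 *sqrt(6) / 26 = -80.55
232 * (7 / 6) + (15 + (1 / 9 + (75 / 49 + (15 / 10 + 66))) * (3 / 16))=468253 / 1568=298.63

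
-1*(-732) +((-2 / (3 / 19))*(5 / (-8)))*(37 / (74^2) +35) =597409 / 592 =1009.14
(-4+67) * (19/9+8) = 637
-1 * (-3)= 3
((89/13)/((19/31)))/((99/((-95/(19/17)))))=-234515/24453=-9.59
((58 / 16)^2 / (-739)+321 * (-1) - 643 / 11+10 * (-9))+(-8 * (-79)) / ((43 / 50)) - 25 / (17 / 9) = 95904370255 / 380307136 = 252.18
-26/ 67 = -0.39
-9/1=-9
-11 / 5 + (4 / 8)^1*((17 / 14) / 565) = -34787 / 15820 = -2.20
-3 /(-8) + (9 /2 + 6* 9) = 471 /8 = 58.88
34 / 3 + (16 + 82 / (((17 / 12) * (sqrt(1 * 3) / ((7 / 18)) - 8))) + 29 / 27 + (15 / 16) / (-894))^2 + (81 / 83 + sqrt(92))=-2238581605883 * sqrt(3) / 50412546164 + 2 * sqrt(23) + 10446533380117633138907 / 116351098286342925312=22.46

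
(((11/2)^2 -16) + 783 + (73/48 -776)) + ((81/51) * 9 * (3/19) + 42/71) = 28201369/1100784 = 25.62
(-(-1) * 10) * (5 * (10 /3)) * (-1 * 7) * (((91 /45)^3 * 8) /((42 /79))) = -952513744 /6561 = -145178.14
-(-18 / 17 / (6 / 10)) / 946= 15 / 8041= 0.00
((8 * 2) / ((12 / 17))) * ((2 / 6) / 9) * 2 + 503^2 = 20493865 / 81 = 253010.68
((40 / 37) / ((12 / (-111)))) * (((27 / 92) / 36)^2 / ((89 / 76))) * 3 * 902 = -1156815 / 753296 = -1.54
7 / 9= 0.78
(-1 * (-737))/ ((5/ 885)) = 130449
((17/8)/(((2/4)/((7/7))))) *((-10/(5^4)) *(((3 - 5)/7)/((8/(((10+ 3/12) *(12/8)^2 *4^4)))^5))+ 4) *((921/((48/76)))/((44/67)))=1454445691989801126841/154000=9444452545388319.01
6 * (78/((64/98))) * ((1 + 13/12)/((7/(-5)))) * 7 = -238875/32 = -7464.84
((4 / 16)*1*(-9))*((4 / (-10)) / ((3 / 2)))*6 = 18 / 5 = 3.60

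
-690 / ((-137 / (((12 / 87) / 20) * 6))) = 828 / 3973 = 0.21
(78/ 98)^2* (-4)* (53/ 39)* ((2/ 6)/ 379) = -2756/ 909979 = -0.00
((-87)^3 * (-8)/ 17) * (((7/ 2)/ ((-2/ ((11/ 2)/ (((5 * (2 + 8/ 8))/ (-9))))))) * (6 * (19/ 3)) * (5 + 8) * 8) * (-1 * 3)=-1803465872208/ 85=-21217245555.39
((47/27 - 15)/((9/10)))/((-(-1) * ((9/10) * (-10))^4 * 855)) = -716/272629233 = -0.00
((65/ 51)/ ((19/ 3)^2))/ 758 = 195/ 4651846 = 0.00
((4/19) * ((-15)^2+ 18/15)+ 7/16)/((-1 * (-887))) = 73049/1348240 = 0.05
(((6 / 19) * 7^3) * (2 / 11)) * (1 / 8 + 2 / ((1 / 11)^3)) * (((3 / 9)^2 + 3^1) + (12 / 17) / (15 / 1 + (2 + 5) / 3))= 15264745433 / 92378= 165242.22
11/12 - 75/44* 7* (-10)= 15871/132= 120.23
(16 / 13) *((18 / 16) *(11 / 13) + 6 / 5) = 2.65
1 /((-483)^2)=0.00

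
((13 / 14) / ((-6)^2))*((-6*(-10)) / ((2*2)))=65 / 168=0.39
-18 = -18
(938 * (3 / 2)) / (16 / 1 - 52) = -469 / 12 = -39.08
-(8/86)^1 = -4/43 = -0.09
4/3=1.33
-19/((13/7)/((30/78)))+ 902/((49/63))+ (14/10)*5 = 1375568/1183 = 1162.78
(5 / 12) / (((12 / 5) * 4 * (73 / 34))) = 425 / 21024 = 0.02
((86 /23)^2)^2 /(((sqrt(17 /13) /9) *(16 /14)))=430768926 *sqrt(221) /4757297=1346.11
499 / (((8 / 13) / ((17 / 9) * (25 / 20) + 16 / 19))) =14213017 / 5472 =2597.41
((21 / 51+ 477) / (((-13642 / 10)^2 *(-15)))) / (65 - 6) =-0.00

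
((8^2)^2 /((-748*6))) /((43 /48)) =-1.02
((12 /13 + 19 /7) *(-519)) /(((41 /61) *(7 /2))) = -20958258 /26117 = -802.48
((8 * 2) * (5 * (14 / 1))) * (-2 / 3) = -2240 / 3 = -746.67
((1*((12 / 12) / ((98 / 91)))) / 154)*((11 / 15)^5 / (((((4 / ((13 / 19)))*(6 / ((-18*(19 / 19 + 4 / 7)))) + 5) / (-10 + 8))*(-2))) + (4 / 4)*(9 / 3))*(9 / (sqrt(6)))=2027841023*sqrt(6) / 73356215625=0.07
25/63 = 0.40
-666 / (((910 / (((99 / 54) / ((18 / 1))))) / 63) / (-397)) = 484737 / 260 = 1864.37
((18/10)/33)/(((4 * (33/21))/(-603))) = -12663/2420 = -5.23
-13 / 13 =-1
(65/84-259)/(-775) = 21691/65100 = 0.33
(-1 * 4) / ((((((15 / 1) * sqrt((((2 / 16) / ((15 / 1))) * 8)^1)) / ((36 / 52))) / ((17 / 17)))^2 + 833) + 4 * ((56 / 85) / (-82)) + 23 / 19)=-7151220 / 1547299969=-0.00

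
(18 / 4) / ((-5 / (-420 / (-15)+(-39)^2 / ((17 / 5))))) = -72729 / 170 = -427.82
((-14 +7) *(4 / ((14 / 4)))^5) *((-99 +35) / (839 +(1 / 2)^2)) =1.04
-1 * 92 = -92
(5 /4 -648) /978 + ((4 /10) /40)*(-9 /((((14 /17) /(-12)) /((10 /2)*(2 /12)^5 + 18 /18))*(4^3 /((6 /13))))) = -495035883 /759449600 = -0.65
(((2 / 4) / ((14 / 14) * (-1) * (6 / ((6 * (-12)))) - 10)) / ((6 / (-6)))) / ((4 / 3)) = 9 / 238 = 0.04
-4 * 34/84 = -34/21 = -1.62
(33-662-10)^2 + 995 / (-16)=6532141 / 16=408258.81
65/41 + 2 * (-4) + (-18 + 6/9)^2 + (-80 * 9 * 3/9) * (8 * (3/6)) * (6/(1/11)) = -23271343/369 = -63065.97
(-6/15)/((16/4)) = -1/10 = -0.10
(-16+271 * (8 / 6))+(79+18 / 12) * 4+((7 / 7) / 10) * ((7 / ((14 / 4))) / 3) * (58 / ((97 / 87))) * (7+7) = 1041614 / 1455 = 715.89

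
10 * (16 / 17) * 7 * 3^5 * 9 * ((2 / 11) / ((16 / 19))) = 31109.20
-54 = -54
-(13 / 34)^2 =-169 / 1156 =-0.15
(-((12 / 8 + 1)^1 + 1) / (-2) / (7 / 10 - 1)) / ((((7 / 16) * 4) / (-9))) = 30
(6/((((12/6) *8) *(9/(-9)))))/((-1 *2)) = 3/16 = 0.19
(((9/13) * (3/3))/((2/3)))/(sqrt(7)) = 27 * sqrt(7)/182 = 0.39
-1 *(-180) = 180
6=6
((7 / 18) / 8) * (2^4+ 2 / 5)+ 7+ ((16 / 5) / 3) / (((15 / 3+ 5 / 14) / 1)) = 23989 / 3000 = 8.00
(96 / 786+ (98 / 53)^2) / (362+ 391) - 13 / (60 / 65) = -15604088929 / 1108352748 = -14.08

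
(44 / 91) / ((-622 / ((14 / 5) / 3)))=-44 / 60645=-0.00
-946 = -946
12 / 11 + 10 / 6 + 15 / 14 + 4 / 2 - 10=-1927 / 462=-4.17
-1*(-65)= 65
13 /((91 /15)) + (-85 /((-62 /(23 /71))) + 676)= 20909979 /30814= 678.59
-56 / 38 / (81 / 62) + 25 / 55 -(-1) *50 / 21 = 202343 / 118503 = 1.71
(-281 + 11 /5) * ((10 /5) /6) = -1394 /15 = -92.93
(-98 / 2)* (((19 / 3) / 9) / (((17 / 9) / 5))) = -4655 / 51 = -91.27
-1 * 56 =-56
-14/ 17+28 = 462/ 17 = 27.18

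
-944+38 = -906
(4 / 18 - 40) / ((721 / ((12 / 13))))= -1432 / 28119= -0.05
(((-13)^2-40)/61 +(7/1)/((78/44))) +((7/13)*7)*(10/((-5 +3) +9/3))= 104095/2379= 43.76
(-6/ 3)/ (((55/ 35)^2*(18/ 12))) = -196/ 363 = -0.54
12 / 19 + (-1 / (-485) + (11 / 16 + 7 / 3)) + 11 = 6481967 / 442320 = 14.65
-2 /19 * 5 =-10 /19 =-0.53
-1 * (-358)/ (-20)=-179/ 10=-17.90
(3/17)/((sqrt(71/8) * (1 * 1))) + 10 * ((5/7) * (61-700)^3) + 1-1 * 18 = -13045856069/7 + 6 * sqrt(142)/1207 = -1863693724.08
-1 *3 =-3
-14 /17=-0.82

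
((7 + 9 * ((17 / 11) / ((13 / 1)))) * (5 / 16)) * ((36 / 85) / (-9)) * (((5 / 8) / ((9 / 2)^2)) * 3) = -0.01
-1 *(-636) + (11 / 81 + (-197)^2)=3195056 / 81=39445.14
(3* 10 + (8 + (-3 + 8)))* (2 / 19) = 86 / 19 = 4.53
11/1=11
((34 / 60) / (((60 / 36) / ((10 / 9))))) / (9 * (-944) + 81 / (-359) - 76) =-6103 / 138484305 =-0.00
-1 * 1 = -1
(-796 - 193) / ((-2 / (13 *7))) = 89999 / 2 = 44999.50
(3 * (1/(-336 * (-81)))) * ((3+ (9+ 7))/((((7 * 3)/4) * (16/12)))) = 19/63504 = 0.00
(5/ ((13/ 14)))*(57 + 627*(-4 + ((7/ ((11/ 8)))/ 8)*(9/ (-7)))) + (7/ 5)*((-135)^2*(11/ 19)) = -22575/ 19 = -1188.16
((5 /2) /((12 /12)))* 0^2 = 0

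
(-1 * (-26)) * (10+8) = 468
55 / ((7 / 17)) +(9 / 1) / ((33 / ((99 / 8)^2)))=78551 / 448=175.34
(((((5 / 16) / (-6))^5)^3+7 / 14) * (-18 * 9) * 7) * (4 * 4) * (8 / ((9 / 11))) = -20870325624644998744300407808151 / 235280546814630667688607744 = -88704.00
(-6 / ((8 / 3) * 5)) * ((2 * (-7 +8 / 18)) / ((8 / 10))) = 59 / 8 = 7.38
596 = 596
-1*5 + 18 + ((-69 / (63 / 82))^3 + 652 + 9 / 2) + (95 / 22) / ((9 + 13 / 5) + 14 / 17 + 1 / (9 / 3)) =-239828081775157 / 331386363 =-723711.38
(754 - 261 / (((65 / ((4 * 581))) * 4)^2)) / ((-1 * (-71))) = -84917771 / 299975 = -283.08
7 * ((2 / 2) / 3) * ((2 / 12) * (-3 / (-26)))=7 / 156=0.04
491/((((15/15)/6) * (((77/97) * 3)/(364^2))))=1802967712/11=163906155.64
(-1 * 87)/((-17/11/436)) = 417252/17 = 24544.24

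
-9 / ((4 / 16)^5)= -9216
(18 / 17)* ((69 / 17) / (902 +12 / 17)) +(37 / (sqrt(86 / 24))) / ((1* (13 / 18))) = 27.07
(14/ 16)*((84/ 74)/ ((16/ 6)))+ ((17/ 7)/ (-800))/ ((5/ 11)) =94739/ 259000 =0.37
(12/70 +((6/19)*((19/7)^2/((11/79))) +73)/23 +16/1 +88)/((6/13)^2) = 1132102439/2231460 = 507.34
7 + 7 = 14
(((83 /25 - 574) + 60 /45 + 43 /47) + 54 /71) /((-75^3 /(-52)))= -7387843424 /105584765625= -0.07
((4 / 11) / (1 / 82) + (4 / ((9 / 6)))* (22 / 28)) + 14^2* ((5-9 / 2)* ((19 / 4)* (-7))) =-1490683 / 462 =-3226.59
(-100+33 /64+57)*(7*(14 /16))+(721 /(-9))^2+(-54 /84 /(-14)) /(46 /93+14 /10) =11023976275969 /1790304768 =6157.60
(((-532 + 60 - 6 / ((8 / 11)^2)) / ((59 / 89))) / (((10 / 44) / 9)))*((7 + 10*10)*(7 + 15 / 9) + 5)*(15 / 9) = -44865162.95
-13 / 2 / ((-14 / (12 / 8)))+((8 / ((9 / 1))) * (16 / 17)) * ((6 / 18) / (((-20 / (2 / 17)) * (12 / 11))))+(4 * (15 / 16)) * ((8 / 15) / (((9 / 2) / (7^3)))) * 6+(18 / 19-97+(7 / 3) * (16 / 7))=102697553681 / 124535880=824.64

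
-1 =-1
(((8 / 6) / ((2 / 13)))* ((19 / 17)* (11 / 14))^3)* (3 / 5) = 118681277 / 33703180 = 3.52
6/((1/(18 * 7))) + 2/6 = 2269/3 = 756.33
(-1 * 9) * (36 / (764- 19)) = -324 / 745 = -0.43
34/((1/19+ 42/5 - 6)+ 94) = 190/539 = 0.35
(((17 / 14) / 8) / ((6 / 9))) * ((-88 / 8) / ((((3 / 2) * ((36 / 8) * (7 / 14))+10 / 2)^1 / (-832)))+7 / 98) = 248.82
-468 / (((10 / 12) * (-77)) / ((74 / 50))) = 103896 / 9625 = 10.79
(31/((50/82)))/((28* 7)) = 1271/4900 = 0.26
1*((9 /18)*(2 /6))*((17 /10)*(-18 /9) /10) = -17 /300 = -0.06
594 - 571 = 23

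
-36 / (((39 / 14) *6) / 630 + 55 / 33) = -21.26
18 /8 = 9 /4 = 2.25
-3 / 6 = -1 / 2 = -0.50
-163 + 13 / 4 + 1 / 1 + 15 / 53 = -33595 / 212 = -158.47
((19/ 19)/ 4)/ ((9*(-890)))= -1/ 32040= -0.00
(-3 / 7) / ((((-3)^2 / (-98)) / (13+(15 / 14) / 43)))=7841 / 129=60.78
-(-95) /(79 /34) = 3230 /79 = 40.89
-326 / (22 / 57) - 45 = -9786 / 11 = -889.64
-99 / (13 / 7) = -693 / 13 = -53.31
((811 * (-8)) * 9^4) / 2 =-21283884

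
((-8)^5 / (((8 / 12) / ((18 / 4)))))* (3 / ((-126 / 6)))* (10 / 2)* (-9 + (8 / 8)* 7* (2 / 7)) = -1105920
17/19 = 0.89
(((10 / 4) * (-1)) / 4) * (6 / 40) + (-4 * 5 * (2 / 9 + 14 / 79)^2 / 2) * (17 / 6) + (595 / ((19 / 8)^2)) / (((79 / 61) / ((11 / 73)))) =7.66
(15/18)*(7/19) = 35/114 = 0.31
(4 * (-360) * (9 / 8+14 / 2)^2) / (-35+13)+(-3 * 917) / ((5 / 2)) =708537 / 220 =3220.62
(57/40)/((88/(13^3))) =125229/3520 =35.58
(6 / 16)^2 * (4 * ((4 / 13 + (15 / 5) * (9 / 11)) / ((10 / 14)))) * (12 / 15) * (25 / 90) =553 / 1144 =0.48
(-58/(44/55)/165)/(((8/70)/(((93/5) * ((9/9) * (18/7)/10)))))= -8091/440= -18.39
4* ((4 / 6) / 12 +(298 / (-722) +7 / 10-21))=-1342304 / 16245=-82.63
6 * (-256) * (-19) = 29184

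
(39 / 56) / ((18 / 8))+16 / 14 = 61 / 42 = 1.45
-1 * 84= -84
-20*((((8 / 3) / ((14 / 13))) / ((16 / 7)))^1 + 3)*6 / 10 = -49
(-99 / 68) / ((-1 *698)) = 99 / 47464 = 0.00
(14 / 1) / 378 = 0.04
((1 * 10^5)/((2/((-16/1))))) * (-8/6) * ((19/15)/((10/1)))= 1216000/9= 135111.11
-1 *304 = -304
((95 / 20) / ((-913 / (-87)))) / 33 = 551 / 40172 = 0.01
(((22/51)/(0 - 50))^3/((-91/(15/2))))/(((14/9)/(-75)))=-3993/1564790500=-0.00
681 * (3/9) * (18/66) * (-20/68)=-3405/187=-18.21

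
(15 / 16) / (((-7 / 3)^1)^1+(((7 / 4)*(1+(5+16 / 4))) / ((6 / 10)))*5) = 15 / 2296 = 0.01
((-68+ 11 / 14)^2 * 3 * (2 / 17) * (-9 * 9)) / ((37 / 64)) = -6885500256 / 30821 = -223402.88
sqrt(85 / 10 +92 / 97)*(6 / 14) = 1.32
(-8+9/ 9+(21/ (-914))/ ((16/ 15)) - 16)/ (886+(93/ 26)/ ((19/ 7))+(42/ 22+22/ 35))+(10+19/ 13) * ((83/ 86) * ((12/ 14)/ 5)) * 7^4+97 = 4649.98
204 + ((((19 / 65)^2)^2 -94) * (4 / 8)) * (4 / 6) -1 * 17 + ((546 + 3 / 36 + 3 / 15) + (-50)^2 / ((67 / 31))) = 26675434135903 / 14351902500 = 1858.67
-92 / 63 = -1.46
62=62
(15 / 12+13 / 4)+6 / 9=31 / 6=5.17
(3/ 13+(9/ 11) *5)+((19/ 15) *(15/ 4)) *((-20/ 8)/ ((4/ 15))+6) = -53583/ 4576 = -11.71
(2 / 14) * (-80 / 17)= -80 / 119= -0.67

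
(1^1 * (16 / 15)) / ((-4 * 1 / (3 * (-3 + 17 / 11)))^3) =9216 / 6655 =1.38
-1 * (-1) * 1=1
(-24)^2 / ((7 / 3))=1728 / 7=246.86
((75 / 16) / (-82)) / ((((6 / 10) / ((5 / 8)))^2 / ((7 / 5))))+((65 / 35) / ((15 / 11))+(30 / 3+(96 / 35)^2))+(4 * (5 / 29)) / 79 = 13295882866639 / 706962278400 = 18.81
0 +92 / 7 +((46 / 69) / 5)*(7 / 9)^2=112466 / 8505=13.22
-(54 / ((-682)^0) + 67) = -121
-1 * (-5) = 5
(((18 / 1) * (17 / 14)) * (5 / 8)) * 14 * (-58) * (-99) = 2196315 / 2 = 1098157.50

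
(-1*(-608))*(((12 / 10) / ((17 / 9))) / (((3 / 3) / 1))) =32832 / 85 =386.26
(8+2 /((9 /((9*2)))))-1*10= 2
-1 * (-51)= 51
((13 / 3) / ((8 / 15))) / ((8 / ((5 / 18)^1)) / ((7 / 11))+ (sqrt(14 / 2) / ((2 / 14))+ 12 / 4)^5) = 0.00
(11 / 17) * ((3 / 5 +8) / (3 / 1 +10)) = 473 / 1105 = 0.43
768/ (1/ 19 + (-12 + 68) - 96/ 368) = 111872/ 8127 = 13.77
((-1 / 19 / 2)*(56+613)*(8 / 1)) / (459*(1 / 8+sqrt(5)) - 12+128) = 1562784 / 65494151 - 78610176*sqrt(5) / 1244388869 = -0.12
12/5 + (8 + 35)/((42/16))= 1972/105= 18.78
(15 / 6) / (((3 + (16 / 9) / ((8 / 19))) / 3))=27 / 26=1.04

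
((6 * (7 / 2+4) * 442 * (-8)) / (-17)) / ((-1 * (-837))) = 1040 / 93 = 11.18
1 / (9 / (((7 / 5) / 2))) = 7 / 90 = 0.08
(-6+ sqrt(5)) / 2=-3+ sqrt(5) / 2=-1.88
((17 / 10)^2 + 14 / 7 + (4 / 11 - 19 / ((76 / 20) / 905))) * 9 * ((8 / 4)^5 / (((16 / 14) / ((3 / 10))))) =-939655269 / 2750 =-341692.83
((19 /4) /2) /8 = 19 /64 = 0.30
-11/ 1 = -11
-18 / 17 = -1.06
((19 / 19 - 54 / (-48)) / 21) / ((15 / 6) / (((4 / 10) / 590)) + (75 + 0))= 17 / 632100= 0.00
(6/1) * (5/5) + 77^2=5935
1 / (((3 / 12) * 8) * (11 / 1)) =1 / 22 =0.05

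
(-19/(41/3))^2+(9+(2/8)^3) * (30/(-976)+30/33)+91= 58242946395/577510912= 100.85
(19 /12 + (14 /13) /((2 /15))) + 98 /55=98173 /8580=11.44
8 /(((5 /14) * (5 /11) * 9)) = 1232 /225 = 5.48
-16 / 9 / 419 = -0.00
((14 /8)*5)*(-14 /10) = -49 /4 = -12.25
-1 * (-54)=54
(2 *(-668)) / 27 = -1336 / 27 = -49.48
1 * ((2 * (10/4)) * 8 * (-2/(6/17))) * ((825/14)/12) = -23375/21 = -1113.10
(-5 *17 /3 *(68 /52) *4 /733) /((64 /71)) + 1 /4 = 11753 /457392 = 0.03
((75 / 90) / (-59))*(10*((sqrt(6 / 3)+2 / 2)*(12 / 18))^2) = -100 / 531 - 200*sqrt(2) / 1593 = -0.37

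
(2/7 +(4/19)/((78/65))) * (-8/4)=-368/399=-0.92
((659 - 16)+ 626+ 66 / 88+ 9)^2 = 26163225 / 16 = 1635201.56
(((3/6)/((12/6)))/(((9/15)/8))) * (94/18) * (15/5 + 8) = 5170/27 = 191.48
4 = 4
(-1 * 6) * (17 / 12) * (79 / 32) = -1343 / 64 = -20.98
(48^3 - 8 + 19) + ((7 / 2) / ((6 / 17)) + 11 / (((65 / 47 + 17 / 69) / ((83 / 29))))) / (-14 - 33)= 597426375770 / 5401569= 110602.38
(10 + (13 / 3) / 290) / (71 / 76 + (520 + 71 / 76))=165547 / 8626485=0.02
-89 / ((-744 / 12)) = 89 / 62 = 1.44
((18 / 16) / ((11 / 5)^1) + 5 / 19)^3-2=-7176685521 / 4674216448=-1.54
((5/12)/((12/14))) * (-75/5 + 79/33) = -1820/297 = -6.13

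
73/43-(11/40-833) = 1435207/1720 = 834.42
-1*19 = -19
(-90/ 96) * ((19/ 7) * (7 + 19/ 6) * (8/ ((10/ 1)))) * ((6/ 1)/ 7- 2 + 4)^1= -5795/ 98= -59.13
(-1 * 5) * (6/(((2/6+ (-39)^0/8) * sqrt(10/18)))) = -432 * sqrt(5)/11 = -87.82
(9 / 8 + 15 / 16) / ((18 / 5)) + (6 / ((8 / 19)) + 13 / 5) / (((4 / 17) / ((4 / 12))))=24.44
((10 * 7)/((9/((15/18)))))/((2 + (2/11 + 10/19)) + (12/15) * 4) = 26125/23814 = 1.10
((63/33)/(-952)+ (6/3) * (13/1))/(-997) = -38893/1491512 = -0.03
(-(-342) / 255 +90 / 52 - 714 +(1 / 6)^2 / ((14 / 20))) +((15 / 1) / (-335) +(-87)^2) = 31987429702 / 4664205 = 6858.07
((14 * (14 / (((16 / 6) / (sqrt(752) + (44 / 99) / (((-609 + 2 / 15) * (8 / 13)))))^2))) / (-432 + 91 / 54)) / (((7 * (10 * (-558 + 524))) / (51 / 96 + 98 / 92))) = 100294455266917695 / 3104157000341762048 - 8660925 * sqrt(47) / 21242725558016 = 0.03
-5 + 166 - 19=142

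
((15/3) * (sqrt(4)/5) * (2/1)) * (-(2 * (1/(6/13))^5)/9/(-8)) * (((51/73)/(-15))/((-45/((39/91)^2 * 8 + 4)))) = 422902727/14081218200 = 0.03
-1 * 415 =-415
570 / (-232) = -285 / 116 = -2.46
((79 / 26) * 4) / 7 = 158 / 91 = 1.74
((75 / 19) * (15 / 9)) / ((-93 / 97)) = -12125 / 1767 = -6.86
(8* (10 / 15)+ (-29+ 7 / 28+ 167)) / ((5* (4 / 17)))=29291 / 240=122.05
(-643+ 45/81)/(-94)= 2891/423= 6.83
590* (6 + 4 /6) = 11800 /3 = 3933.33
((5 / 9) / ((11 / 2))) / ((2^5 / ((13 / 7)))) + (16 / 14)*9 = 114113 / 11088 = 10.29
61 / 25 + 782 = 19611 / 25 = 784.44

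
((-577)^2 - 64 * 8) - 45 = 332372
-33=-33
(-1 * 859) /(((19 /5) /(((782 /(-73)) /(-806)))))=-1679345 /558961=-3.00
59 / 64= 0.92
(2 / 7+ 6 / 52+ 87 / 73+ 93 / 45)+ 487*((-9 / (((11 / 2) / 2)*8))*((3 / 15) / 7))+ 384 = 83734498 / 219219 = 381.97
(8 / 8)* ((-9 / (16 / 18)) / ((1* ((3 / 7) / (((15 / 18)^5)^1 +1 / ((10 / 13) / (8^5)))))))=-11593689919 / 11520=-1006396.69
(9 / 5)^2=81 / 25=3.24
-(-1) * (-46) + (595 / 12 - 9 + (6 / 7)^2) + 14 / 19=-44075 / 11172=-3.95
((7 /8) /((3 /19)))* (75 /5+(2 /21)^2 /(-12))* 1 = 94259 /1134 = 83.12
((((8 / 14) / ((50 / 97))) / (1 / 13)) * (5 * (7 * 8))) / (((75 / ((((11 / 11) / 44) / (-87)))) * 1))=-5044 / 358875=-0.01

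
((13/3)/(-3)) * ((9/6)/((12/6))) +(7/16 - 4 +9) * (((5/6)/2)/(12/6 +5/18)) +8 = 7.91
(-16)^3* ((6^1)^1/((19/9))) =-11641.26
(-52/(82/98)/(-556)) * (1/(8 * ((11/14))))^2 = 31213/11033264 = 0.00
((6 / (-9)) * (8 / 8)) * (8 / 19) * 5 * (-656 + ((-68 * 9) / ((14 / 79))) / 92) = 8932760 / 9177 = 973.39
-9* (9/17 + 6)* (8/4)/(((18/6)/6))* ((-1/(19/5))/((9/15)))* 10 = 333000/323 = 1030.96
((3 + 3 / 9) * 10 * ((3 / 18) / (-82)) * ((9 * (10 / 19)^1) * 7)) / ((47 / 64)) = -112000 / 36613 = -3.06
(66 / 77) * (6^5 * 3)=139968 / 7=19995.43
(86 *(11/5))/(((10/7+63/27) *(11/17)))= 30702/395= 77.73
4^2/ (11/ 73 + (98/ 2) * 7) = 584/ 12525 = 0.05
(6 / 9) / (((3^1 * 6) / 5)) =5 / 27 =0.19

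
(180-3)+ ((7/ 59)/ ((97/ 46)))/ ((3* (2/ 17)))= 3041650/ 17169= 177.16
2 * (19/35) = 38/35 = 1.09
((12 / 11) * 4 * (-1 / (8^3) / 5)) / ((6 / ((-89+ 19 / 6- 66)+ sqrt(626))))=911 / 21120- sqrt(626) / 3520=0.04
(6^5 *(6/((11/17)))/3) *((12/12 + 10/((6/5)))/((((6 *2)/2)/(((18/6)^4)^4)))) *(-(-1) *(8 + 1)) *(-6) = -955992599928576/11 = -86908418175325.09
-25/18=-1.39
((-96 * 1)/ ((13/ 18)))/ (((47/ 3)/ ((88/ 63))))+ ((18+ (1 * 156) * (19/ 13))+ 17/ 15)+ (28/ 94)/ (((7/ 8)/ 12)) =15356599/ 64155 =239.37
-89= -89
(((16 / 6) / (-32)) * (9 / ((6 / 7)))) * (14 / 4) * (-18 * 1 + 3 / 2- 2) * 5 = 9065 / 32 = 283.28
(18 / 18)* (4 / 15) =4 / 15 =0.27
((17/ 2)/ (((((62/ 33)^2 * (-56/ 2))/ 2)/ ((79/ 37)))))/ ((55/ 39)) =-5185323/ 19911920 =-0.26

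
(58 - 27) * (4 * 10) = 1240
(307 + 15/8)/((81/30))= 12355/108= 114.40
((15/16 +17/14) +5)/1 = 801/112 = 7.15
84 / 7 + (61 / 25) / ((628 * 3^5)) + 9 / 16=191709019 / 15260400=12.56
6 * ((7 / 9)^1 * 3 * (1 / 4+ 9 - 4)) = 147 / 2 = 73.50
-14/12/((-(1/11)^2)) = 847/6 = 141.17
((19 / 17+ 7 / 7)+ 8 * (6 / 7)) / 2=534 / 119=4.49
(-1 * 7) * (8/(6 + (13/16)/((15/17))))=-13440/1661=-8.09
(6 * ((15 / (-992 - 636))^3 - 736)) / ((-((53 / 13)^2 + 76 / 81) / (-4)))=-130416936583248549 / 129645933282712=-1005.95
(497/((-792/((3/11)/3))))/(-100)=497/871200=0.00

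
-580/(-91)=580/91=6.37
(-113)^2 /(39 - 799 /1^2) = -12769 /760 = -16.80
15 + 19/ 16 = 259/ 16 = 16.19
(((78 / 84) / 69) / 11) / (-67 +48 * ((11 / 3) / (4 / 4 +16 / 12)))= 13 / 89562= 0.00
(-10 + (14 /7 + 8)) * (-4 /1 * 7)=0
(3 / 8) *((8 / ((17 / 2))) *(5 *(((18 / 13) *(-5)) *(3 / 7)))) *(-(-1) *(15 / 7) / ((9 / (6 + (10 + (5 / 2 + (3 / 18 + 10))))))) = -387000 / 10829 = -35.74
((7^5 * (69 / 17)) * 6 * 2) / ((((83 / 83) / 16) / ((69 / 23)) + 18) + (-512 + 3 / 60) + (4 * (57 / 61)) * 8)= -203733109440 / 115487171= -1764.12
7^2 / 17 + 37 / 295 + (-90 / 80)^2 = 1371591 / 320960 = 4.27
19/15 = 1.27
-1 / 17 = -0.06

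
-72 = -72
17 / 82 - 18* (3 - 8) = 7397 / 82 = 90.21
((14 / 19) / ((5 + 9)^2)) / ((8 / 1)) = 1 / 2128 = 0.00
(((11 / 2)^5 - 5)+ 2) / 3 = 160955 / 96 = 1676.61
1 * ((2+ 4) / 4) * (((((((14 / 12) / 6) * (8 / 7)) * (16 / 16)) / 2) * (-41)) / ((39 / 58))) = -1189 / 117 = -10.16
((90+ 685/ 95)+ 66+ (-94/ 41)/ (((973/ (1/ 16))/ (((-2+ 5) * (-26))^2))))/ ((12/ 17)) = 229.95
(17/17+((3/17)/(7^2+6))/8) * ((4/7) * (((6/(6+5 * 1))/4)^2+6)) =3113997/905080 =3.44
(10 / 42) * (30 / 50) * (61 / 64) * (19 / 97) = 1159 / 43456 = 0.03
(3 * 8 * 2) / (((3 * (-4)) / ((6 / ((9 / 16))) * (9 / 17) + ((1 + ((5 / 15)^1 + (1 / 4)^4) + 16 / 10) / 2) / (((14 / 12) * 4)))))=-3632383 / 152320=-23.85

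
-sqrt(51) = -7.14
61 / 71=0.86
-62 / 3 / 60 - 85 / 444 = -3569 / 6660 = -0.54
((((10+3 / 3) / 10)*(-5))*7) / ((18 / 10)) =-21.39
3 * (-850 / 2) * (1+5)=-7650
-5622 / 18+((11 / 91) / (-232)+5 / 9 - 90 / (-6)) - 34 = -62850523 / 190008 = -330.78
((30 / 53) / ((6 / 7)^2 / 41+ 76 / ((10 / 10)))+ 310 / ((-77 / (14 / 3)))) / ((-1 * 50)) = 501639029 / 1335536400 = 0.38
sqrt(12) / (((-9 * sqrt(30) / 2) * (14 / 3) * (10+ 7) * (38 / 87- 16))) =29 * sqrt(10) / 805630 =0.00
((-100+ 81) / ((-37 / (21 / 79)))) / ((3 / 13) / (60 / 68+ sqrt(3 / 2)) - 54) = -84797076 / 33718783871 - 499681 * sqrt(6) / 67437567742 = -0.00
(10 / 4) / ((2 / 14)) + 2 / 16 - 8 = 77 / 8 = 9.62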